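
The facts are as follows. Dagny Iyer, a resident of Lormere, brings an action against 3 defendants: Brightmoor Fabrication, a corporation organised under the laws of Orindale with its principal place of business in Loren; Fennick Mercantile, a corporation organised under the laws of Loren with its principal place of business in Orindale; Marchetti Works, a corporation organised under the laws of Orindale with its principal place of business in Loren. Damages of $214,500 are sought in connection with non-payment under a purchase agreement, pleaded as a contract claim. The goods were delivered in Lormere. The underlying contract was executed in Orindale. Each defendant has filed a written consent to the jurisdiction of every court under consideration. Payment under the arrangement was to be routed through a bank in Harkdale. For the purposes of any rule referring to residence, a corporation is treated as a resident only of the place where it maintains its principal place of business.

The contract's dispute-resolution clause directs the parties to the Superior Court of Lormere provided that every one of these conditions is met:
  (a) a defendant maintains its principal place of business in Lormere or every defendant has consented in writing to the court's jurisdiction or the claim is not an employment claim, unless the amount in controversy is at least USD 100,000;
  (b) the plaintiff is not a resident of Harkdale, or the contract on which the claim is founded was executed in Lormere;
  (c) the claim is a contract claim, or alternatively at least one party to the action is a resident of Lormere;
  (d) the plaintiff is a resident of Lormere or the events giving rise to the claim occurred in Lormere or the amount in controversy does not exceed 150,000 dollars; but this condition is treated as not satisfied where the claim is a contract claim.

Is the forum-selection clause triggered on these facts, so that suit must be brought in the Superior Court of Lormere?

No

The Superior Court of Lormere:
  (a) Every defendant has filed written consent, which satisfies one of the alternatives. Condition met.
  (b) The plaintiff resides in Lormere, which is not Harkdale, so this disjunct is met. Met.
  (c) The claim is a contract claim, so one alternative holds. Met.
  (d) The plaintiff resides in Lormere — that alternative is enough. But the claim is a contract claim, triggering the carve-out and defeating this condition. Not met.
  → Forum clause is not triggered.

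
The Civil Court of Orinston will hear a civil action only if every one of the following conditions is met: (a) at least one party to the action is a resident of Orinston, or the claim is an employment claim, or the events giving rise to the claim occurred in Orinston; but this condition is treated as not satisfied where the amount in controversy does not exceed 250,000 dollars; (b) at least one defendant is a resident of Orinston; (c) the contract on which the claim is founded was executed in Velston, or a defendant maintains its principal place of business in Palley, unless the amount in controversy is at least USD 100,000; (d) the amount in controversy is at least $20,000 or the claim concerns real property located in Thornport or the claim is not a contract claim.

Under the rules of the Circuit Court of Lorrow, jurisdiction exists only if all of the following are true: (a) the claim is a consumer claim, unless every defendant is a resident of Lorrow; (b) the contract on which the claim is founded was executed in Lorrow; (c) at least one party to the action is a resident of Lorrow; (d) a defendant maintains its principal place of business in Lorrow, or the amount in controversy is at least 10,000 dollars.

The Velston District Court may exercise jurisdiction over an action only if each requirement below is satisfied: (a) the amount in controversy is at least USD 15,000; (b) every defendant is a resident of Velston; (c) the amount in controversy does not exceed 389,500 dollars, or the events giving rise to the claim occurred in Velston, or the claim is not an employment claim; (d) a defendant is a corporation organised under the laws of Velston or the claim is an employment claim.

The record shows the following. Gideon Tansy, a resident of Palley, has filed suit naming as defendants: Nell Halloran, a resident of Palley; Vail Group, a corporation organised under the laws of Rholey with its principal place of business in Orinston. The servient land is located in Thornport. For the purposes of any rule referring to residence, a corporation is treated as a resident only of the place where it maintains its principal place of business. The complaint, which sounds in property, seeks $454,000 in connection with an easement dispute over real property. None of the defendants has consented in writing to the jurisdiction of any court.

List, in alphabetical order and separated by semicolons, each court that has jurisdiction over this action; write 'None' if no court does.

the Civil Court of Orinston

The Civil Court of Orinston:
  (a) Vail Group resides in Orinston, so this disjunct is met. The carve-out does not apply: the amount in controversy is USD 454,000, above the $250,000 ceiling. Condition met.
  (b) Vail Group resides in Orinston. Satisfied.
  (c) No contract (and hence no place of execution) is alleged; the corporate defendant(s) have their principal place of business in Orinston, not Palley — none of the alternatives is met. But the amount in controversy is USD 454,000, which meets the USD 100,000 floor, and the 'unless' clause therefore excuses the requirement. Condition met.
  (d) The amount in controversy is 454,000 dollars, which meets the 20,000 dollars floor, so one alternative holds. Condition met.
  → Every requirement is satisfied — jurisdiction.
The Circuit Court of Lorrow:
  (a) The claim is a property claim, not a consumer claim. The proviso offers no rescue either, since the defendants reside as follows — Nell Halloran in Palley, Vail Group in Orinston — not all in Lorrow. Not satisfied.
  (b) No contract (and hence no place of execution) is alleged. Fails.
  (c) No party resides in Lorrow. Fails.
  (d) The amount in controversy is 454,000 dollars, which meets the USD 10,000 floor — that alternative is enough. Met.
  → No jurisdiction.
The Velston District Court:
  (a) The amount in controversy is USD 454,000, which meets the USD 15,000 floor. Met.
  (b) The defendants reside as follows — Nell Halloran in Palley, Vail Group in Orinston — not all in Velston. Condition not met.
  (c) The claim is a property claim, not an employment claim, so one alternative holds. Condition met.
  (d) The corporate defendant(s) are organised in Rholey, not Velston; the claim is a property claim, not an employment claim — none of the alternatives is met. Condition not met.
  → At least one condition fails; no jurisdiction.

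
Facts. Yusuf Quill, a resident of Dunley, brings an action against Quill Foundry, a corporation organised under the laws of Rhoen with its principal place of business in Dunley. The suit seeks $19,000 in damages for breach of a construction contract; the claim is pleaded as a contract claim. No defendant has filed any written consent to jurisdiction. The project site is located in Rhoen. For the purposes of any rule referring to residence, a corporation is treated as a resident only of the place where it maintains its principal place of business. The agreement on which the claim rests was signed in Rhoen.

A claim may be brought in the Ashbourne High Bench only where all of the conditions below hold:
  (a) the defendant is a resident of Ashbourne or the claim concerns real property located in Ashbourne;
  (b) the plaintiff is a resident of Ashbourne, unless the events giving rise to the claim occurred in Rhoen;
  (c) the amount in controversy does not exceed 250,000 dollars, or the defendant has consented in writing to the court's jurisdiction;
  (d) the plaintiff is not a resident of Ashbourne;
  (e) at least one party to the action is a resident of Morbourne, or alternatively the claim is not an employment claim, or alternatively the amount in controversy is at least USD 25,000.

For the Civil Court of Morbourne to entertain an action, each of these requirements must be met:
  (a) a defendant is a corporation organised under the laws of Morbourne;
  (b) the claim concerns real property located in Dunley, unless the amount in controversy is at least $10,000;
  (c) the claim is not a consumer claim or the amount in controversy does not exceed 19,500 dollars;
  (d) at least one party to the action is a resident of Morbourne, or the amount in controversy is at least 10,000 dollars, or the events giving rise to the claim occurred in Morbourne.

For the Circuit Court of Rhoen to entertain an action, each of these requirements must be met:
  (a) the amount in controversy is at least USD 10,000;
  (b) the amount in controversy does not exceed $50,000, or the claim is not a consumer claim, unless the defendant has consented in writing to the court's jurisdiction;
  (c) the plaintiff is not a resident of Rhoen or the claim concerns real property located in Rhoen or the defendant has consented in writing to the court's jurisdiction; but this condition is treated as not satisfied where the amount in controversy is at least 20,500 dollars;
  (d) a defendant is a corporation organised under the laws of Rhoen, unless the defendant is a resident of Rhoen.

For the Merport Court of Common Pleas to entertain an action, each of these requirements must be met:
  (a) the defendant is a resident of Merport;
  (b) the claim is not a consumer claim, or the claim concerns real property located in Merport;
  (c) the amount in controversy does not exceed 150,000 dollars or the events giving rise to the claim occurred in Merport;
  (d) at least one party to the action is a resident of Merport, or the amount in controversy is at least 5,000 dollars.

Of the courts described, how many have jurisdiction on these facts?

The Ashbourne High Bench:
  (a) The defendant resides in Dunley, not Ashbourne; the claim does not concern real property — no alternative holds. Not met.
  (b) The plaintiff resides in Dunley, not Ashbourne. However, the operative events occurred in Rhoen, so the 'unless' proviso supplies this condition. Met.
  (c) The amount in controversy is $19,000, within the USD 250,000 ceiling, which satisfies one of the alternatives. Met.
  (d) The plaintiff resides in Dunley, which is not Ashbourne. Condition met.
  (e) The claim is a contract claim, not an employment claim, which satisfies one of the alternatives. Met.
  → At least one condition fails; no jurisdiction.
The Civil Court of Morbourne:
  (a) The corporate defendant(s) are organised in Rhoen, not Morbourne. Not satisfied.
  (b) The claim does not concern real property. The proviso rescues it, though: the amount in controversy is USD 19,000, which meets the $10,000 floor. Satisfied.
  (c) The claim is a contract claim, not a consumer claim, so one alternative holds. Met.
  (d) The amount in controversy is USD 19,000, which meets the $10,000 floor — that alternative is enough. Satisfied.
  → At least one condition fails; no jurisdiction.
The Circuit Court of Rhoen:
  (a) The amount in controversy is USD 19,000, which meets the USD 10,000 floor. Satisfied.
  (b) The amount in controversy is USD 19,000, within the 50,000 dollars ceiling, so this disjunct is met. Met.
  (c) The plaintiff resides in Dunley, which is not Rhoen, so one alternative holds. And the carve-out is inapplicable — the amount in controversy is $19,000, below the USD 20,500 floor. Condition met.
  (d) Quill Foundry is organised under the laws of Rhoen. Satisfied.
  → Every requirement is satisfied — jurisdiction.
The Merport Court of Common Pleas:
  (a) The defendant resides in Dunley, not Merport. Fails.
  (b) The claim is a contract claim, not a consumer claim, which satisfies one of the alternatives. Met.
  (c) The amount in controversy is $19,000, within the $150,000 ceiling, so one alternative holds. Satisfied.
  (d) The amount in controversy is 19,000 dollars, which meets the 5,000 dollars floor, so this disjunct is met. Satisfied.
  → At least one condition fails; no jurisdiction.
Courts with jurisdiction: the Circuit Court of Rhoen — 1 in total.

1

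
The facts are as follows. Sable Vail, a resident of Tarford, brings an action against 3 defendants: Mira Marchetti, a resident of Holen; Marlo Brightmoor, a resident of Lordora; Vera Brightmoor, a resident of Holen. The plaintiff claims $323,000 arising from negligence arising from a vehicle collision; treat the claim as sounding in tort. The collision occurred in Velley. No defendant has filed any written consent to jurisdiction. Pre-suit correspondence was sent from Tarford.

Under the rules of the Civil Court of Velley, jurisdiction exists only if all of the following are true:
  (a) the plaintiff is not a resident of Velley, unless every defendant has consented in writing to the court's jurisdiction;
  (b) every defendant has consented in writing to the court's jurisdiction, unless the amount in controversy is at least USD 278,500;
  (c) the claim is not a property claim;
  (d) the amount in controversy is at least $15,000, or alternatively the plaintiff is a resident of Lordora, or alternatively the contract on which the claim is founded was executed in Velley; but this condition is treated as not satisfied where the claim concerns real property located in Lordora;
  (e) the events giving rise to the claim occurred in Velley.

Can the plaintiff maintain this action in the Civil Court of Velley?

The Civil Court of Velley:
  (a) The plaintiff resides in Tarford, which is not Velley. Met.
  (b) No such written consent has been filed. However, the amount in controversy is $323,000, which meets the 278,500 dollars floor, so the 'unless' proviso supplies this condition. Condition met.
  (c) The claim is a tort claim, not a property claim. Met.
  (d) The amount in controversy is $323,000, which meets the 15,000 dollars floor, which satisfies one of the alternatives. The exception is not triggered, since the claim does not concern real property. Satisfied.
  (e) The operative events occurred in Velley. Satisfied.
  → All conditions met; jurisdiction exists.

Yes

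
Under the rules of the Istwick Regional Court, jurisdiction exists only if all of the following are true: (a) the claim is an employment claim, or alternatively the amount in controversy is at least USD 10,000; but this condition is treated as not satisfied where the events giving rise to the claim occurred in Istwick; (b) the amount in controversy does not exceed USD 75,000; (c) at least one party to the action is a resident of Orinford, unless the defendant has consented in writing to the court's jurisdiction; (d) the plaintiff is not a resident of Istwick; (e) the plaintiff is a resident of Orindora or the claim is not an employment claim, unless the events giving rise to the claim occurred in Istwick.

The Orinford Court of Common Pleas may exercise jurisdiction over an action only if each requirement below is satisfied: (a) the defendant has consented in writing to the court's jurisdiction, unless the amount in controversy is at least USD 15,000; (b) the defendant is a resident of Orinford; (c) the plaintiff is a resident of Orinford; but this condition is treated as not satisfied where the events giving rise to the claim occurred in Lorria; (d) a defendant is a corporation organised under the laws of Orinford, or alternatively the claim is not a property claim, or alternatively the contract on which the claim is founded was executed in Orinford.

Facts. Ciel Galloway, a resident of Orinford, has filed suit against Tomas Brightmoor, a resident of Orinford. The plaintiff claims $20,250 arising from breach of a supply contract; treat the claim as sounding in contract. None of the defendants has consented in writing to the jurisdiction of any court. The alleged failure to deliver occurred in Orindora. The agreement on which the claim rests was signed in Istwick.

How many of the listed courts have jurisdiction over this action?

The Istwick Regional Court:
  (a) The amount in controversy is USD 20,250, which meets the 10,000 dollars floor, so one alternative holds. The carve-out does not apply: the operative events occurred in Orindora, not Istwick. Met.
  (b) The amount in controversy is 20,250 dollars, within the USD 75,000 ceiling. Satisfied.
  (c) Ciel Galloway resides in Orinford. Satisfied.
  (d) The plaintiff resides in Orinford, which is not Istwick. Condition met.
  (e) The claim is a contract claim, not an employment claim, so this disjunct is met. Satisfied.
  → Every requirement is satisfied — jurisdiction.
The Orinford Court of Common Pleas:
  (a) No such written consent has been filed. The proviso rescues it, though: the amount in controversy is 20,250 dollars, which meets the USD 15,000 floor. Satisfied.
  (b) The defendant resides in Orinford. Met.
  (c) The plaintiff resides in Orinford. And the carve-out is inapplicable — the operative events occurred in Orindora, not Lorria. Met.
  (d) The claim is a contract claim, not a property claim, so this disjunct is met. Satisfied.
  → The court has jurisdiction.
Courts with jurisdiction: the Istwick Regional Court, the Orinford Court of Common Pleas — 2 in total.

2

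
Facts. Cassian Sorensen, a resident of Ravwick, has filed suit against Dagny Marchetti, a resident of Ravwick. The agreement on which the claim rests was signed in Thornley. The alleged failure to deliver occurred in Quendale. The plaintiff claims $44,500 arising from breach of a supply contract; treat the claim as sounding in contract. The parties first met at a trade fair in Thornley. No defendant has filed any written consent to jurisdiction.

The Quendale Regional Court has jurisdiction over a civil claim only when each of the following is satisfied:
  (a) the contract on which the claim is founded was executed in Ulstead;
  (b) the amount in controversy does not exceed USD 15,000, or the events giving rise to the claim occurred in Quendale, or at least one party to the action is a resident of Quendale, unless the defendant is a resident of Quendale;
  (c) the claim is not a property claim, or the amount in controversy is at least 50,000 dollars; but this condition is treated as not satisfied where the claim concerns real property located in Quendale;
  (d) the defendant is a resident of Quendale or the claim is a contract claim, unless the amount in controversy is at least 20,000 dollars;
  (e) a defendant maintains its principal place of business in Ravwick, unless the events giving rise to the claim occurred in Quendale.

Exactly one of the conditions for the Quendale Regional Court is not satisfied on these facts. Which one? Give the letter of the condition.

The Quendale Regional Court:
  (a) The contract was executed in Thornley, not Ulstead. Not satisfied.
  (b) The operative events occurred in Quendale, so one alternative holds. Satisfied.
  (c) The claim is a contract claim, not a property claim, so this disjunct is met. The carve-out does not apply: the claim does not concern real property. Condition met.
  (d) The claim is a contract claim, which satisfies one of the alternatives. Condition met.
  (e) No defendant is a corporation. The proviso rescues it, though: the operative events occurred in Quendale. Satisfied.
Only condition (a) fails.

(a)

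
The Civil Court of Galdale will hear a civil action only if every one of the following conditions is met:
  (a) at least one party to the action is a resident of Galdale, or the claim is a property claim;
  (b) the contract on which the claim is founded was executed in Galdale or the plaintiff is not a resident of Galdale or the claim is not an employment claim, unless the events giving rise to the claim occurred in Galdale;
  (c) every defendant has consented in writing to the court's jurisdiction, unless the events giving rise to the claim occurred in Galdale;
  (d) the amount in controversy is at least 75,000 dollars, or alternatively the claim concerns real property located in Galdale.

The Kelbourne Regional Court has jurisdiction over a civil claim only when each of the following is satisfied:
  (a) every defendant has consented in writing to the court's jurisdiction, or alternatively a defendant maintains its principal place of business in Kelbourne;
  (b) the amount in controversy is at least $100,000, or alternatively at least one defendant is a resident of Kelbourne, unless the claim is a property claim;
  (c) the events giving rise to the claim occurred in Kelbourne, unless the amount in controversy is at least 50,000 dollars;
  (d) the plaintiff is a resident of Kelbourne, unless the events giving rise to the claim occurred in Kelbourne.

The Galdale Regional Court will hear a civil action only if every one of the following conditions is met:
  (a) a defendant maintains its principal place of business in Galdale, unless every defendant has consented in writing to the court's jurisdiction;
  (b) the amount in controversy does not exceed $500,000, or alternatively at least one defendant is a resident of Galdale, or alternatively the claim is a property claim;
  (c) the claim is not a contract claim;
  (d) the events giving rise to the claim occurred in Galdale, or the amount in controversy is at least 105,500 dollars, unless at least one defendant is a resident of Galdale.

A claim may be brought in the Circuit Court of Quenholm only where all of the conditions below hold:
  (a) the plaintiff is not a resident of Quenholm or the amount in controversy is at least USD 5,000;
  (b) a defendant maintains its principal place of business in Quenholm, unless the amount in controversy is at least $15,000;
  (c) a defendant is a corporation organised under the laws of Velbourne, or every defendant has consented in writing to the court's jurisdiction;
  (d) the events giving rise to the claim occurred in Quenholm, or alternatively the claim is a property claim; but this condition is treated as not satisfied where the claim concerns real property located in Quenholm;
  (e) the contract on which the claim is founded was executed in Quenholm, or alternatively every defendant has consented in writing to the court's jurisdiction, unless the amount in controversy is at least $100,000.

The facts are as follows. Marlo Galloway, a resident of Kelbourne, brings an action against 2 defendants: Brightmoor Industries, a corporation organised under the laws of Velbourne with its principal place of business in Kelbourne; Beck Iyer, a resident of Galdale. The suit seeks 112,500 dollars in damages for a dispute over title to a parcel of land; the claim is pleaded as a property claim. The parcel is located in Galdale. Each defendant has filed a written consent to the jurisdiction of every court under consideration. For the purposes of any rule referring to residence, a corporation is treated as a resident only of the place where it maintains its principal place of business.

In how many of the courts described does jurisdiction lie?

The Civil Court of Galdale:
  (a) Beck Iyer resides in Galdale, so one alternative holds. Met.
  (b) The plaintiff resides in Kelbourne, which is not Galdale, so this disjunct is met. Satisfied.
  (c) Every defendant has filed written consent. Met.
  (d) The amount in controversy is USD 112,500, which meets the $75,000 floor — that alternative is enough. Condition met.
  → Every requirement is satisfied — jurisdiction.
The Kelbourne Regional Court:
  (a) Every defendant has filed written consent, so this disjunct is met. Met.
  (b) The amount in controversy is $112,500, which meets the USD 100,000 floor, so this disjunct is met. Condition met.
  (c) The operative events occurred in Galdale, not Kelbourne. But the amount in controversy is 112,500 dollars, which meets the $50,000 floor, and the 'unless' clause therefore excuses the requirement. Condition met.
  (d) The plaintiff resides in Kelbourne. Met.
  → All conditions met; jurisdiction exists.
The Galdale Regional Court:
  (a) The corporate defendant(s) have their principal place of business in Kelbourne, not Galdale. But every defendant has filed written consent, and the 'unless' clause therefore excuses the requirement. Satisfied.
  (b) The amount in controversy is USD 112,500, within the USD 500,000 ceiling, so this disjunct is met. Condition met.
  (c) The claim is a property claim, not a contract claim. Met.
  (d) The operative events occurred in Galdale, which satisfies one of the alternatives. Condition met.
  → All conditions met; jurisdiction exists.
The Circuit Court of Quenholm:
  (a) The plaintiff resides in Kelbourne, which is not Quenholm, which satisfies one of the alternatives. Satisfied.
  (b) The corporate defendant(s) have their principal place of business in Kelbourne, not Quenholm. However, the amount in controversy is 112,500 dollars, which meets the USD 15,000 floor, so the 'unless' proviso supplies this condition. Met.
  (c) Brightmoor Industries is organised under the laws of Velbourne, which satisfies one of the alternatives. Condition met.
  (d) The claim is a property claim, so this disjunct is met. The carve-out does not apply: the property lies in Galdale, not Quenholm. Satisfied.
  (e) Every defendant has filed written consent, so one alternative holds. Condition met.
  → Jurisdiction lies.
Courts with jurisdiction: the Civil Court of Galdale, the Kelbourne Regional Court, the Galdale Regional Court, the Circuit Court of Quenholm — 4 in total.

4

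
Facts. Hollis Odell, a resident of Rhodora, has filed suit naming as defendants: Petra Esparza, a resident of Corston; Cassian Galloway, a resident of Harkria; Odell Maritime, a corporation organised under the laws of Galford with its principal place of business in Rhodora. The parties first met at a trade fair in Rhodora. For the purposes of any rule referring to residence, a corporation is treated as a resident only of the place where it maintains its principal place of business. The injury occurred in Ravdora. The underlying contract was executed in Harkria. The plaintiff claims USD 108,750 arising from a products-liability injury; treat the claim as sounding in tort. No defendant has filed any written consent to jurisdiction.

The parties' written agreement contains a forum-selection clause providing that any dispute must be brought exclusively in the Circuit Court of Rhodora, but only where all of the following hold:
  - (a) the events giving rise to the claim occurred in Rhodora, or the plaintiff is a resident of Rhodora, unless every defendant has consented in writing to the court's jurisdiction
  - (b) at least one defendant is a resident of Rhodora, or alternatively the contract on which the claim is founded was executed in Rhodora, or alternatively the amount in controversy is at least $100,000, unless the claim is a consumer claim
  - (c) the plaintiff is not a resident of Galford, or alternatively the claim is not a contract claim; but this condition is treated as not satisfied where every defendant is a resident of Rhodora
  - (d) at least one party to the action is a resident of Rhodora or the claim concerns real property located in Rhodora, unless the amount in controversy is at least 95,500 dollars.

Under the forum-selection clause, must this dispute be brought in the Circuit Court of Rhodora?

Yes

The Circuit Court of Rhodora:
  (a) The plaintiff resides in Rhodora, so this disjunct is met. Satisfied.
  (b) Odell Maritime resides in Rhodora, so this disjunct is met. Satisfied.
  (c) The plaintiff resides in Rhodora, which is not Galford, so this disjunct is met. And the carve-out is inapplicable — the defendants reside as follows — Petra Esparza in Corston, Cassian Galloway in Harkria, Odell Maritime in Rhodora — not all in Rhodora. Satisfied.
  (d) Hollis Odell resides in Rhodora, which satisfies one of the alternatives. Met.
  → The clause applies.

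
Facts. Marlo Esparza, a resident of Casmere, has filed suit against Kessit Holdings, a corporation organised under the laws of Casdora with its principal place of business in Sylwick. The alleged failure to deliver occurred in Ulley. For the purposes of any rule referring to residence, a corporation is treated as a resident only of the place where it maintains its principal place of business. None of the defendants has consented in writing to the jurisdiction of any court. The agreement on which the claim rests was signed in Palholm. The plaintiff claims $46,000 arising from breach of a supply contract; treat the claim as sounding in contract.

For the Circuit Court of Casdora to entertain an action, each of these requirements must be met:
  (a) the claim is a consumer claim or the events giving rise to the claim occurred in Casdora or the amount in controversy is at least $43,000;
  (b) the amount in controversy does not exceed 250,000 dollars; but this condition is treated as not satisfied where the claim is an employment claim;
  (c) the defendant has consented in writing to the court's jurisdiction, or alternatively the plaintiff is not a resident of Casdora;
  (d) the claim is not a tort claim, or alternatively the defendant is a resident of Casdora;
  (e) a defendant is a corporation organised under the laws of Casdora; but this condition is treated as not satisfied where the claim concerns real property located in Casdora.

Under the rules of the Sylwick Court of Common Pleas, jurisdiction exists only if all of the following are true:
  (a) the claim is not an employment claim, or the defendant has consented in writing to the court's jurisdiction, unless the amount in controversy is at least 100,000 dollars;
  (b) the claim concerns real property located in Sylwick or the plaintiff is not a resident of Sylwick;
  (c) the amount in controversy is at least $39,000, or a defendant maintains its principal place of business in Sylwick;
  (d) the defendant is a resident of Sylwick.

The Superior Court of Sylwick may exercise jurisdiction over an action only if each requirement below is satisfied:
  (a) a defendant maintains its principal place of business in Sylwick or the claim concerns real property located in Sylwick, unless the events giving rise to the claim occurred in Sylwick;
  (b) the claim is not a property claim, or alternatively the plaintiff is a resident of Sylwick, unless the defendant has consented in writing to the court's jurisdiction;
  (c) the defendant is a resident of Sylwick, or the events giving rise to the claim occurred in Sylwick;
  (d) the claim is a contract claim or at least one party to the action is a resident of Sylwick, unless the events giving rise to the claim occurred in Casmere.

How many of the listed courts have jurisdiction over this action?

3

The Circuit Court of Casdora:
  (a) The amount in controversy is 46,000 dollars, which meets the $43,000 floor — that alternative is enough. Met.
  (b) The amount in controversy is 46,000 dollars, within the 250,000 dollars ceiling. The carve-out does not apply: the claim is a contract claim, not an employment claim. Met.
  (c) The plaintiff resides in Casmere, which is not Casdora, so one alternative holds. Condition met.
  (d) The claim is a contract claim, not a tort claim, so one alternative holds. Condition met.
  (e) Kessit Holdings is organised under the laws of Casdora. And the carve-out is inapplicable — the claim does not concern real property. Met.
  → The court has jurisdiction.
The Sylwick Court of Common Pleas:
  (a) The claim is a contract claim, not an employment claim, which satisfies one of the alternatives. Met.
  (b) The plaintiff resides in Casmere, which is not Sylwick, so this disjunct is met. Met.
  (c) The amount in controversy is USD 46,000, which meets the USD 39,000 floor, so this disjunct is met. Satisfied.
  (d) The defendant resides in Sylwick. Condition met.
  → The court has jurisdiction.
The Superior Court of Sylwick:
  (a) Kessit Holdings has its principal place of business in Sylwick, which satisfies one of the alternatives. Satisfied.
  (b) The claim is a contract claim, not a property claim, which satisfies one of the alternatives. Met.
  (c) The defendant resides in Sylwick, so this disjunct is met. Met.
  (d) The claim is a contract claim — that alternative is enough. Condition met.
  → Jurisdiction lies.
Courts with jurisdiction: the Circuit Court of Casdora, the Sylwick Court of Common Pleas, the Superior Court of Sylwick — 3 in total.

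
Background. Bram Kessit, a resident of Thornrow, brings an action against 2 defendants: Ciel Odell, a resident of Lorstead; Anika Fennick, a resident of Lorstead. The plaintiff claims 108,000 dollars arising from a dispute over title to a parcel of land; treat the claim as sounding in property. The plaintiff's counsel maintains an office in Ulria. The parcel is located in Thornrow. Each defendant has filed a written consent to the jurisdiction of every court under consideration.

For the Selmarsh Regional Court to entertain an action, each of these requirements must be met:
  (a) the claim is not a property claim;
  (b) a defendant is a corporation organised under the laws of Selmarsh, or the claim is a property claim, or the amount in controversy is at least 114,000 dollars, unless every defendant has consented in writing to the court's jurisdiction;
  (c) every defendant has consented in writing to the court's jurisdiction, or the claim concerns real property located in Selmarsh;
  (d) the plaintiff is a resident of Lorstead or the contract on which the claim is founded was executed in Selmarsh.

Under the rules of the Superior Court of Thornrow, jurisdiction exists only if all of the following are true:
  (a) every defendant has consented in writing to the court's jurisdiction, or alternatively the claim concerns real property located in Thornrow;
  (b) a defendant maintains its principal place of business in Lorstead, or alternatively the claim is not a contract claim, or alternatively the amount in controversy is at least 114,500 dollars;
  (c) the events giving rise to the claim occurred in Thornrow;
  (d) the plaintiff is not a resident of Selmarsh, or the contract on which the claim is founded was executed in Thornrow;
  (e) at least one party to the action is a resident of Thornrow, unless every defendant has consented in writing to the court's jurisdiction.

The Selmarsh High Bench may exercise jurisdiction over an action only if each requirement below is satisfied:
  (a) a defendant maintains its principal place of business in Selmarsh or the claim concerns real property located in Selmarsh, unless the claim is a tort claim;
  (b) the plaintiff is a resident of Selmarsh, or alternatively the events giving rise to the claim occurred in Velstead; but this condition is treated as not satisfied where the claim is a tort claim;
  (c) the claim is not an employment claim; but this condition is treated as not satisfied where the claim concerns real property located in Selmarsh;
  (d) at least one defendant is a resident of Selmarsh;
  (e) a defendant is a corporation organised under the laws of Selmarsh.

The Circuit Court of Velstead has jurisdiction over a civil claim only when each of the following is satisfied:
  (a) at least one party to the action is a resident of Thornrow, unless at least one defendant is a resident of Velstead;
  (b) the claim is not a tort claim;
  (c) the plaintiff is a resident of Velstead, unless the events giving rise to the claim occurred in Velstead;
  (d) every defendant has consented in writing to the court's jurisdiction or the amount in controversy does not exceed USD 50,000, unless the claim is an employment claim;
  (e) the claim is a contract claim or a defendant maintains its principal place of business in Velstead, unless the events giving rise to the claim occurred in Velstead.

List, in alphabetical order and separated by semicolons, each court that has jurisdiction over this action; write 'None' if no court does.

The Selmarsh Regional Court:
  (a) The claim is a property claim. Not satisfied.
  (b) The claim is a property claim — that alternative is enough. Met.
  (c) Every defendant has filed written consent, so this disjunct is met. Satisfied.
  (d) The plaintiff resides in Thornrow, not Lorstead; no contract (and hence no place of execution) is alleged — every alternative fails. Not satisfied.
  → At least one condition fails; no jurisdiction.
The Superior Court of Thornrow:
  (a) Every defendant has filed written consent, so one alternative holds. Condition met.
  (b) The claim is a property claim, not a contract claim, so this disjunct is met. Condition met.
  (c) The operative events occurred in Thornrow. Condition met.
  (d) The plaintiff resides in Thornrow, which is not Selmarsh, so this disjunct is met. Satisfied.
  (e) Bram Kessit resides in Thornrow. Condition met.
  → The court has jurisdiction.
The Selmarsh High Bench:
  (a) No defendant is a corporation; the property lies in Thornrow, not Selmarsh — no alternative holds. And the claim is a property claim, not a tort claim, so the proviso does not save it. Not satisfied.
  (b) The plaintiff resides in Thornrow, not Selmarsh; the operative events occurred in Thornrow, not Velstead — no alternative holds. Not met.
  (c) The claim is a property claim, not an employment claim. And the carve-out is inapplicable — the property lies in Thornrow, not Selmarsh. Condition met.
  (d) No defendant resides in Selmarsh (they reside in Lorstead, Lorstead). Not met.
  (e) No defendant is a corporation. Fails.
  → Not every requirement is met — no jurisdiction.
The Circuit Court of Velstead:
  (a) Bram Kessit resides in Thornrow. Condition met.
  (b) The claim is a property claim, not a tort claim. Met.
  (c) The plaintiff resides in Thornrow, not Velstead. The proviso offers no rescue either, since the operative events occurred in Thornrow, not Velstead. Condition not met.
  (d) Every defendant has filed written consent, so this disjunct is met. Condition met.
  (e) The claim is a property claim, not a contract claim; no defendant is a corporation — every alternative fails. And the operative events occurred in Thornrow, not Velstead, so the proviso does not save it. Not met.
  → At least one condition fails; no jurisdiction.

the Superior Court of Thornrow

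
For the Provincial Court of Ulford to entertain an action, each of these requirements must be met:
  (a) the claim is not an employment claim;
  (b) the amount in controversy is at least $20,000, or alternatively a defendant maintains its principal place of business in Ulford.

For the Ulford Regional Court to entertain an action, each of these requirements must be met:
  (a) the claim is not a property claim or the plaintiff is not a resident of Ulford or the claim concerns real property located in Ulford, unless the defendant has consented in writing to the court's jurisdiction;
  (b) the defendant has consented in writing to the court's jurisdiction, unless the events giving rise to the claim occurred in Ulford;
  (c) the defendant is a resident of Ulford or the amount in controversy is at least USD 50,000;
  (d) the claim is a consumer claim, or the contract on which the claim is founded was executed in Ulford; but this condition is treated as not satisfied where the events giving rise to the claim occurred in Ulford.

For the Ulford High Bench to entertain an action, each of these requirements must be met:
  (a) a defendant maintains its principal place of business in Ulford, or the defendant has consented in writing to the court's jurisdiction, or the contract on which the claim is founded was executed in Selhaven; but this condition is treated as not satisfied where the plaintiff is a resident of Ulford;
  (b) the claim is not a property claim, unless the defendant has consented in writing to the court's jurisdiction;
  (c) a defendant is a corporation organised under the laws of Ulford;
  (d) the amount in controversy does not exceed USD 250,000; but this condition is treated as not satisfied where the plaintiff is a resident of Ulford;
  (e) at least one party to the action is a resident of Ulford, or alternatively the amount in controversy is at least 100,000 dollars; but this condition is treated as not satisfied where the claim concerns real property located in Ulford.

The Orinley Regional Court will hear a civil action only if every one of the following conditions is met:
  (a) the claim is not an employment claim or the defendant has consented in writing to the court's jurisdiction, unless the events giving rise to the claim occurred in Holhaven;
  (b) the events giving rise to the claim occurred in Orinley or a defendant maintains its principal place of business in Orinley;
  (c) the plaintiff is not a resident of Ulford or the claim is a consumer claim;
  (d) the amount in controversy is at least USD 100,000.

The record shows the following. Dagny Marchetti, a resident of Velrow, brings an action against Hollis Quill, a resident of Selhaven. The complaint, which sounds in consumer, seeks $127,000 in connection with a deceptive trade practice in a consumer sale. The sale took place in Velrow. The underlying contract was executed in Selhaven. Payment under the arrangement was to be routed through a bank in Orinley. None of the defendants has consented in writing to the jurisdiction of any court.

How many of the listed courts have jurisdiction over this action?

1

The Provincial Court of Ulford:
  (a) The claim is a consumer claim, not an employment claim. Condition met.
  (b) The amount in controversy is 127,000 dollars, which meets the $20,000 floor, so one alternative holds. Met.
  → All conditions met; jurisdiction exists.
The Ulford Regional Court:
  (a) The claim is a consumer claim, not a property claim — that alternative is enough. Met.
  (b) No such written consent has been filed. The proviso offers no rescue either, since the operative events occurred in Velrow, not Ulford. Fails.
  (c) The amount in controversy is USD 127,000, which meets the $50,000 floor, so one alternative holds. Met.
  (d) The claim is a consumer claim, so one alternative holds. And the carve-out is inapplicable — the operative events occurred in Velrow, not Ulford. Met.
  → No jurisdiction.
The Ulford High Bench:
  (a) The contract was executed in Selhaven, which satisfies one of the alternatives. And the carve-out is inapplicable — the plaintiff resides in Velrow, not Ulford. Condition met.
  (b) The claim is a consumer claim, not a property claim. Satisfied.
  (c) No defendant is a corporation. Not satisfied.
  (d) The amount in controversy is 127,000 dollars, within the 250,000 dollars ceiling. The carve-out does not apply: the plaintiff resides in Velrow, not Ulford. Satisfied.
  (e) The amount in controversy is USD 127,000, which meets the 100,000 dollars floor, which satisfies one of the alternatives. The carve-out does not apply: the claim does not concern real property. Met.
  → No jurisdiction.
The Orinley Regional Court:
  (a) The claim is a consumer claim, not an employment claim, so this disjunct is met. Condition met.
  (b) The operative events occurred in Velrow, not Orinley; no defendant is a corporation — every alternative fails. Not satisfied.
  (c) The plaintiff resides in Velrow, which is not Ulford, so this disjunct is met. Satisfied.
  (d) The amount in controversy is 127,000 dollars, which meets the USD 100,000 floor. Met.
  → Not every requirement is met — no jurisdiction.
Courts with jurisdiction: the Provincial Court of Ulford — 1 in total.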